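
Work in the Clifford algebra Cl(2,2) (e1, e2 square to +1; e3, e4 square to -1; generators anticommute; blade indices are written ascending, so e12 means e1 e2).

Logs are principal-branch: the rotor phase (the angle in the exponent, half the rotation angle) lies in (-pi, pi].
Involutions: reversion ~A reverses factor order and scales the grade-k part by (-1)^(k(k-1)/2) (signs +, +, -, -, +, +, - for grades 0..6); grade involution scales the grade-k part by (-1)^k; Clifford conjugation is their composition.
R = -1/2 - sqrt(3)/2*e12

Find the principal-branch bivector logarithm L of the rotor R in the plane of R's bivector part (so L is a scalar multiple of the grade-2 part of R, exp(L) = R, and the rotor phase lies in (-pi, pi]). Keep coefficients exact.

The scalar part of R is -1/2, and that scalar determines the rotor phase on the principal branch; recovering the unit plane as bivector-part over sine of the phase gives L = phase * plane.
Concretely: cos(phase) = -1/2 gives phase = ±2*pi/3, and since phase/sin(phase) is even the sign is immaterial: L = (phase/sin(phase)) * <R>_2 = (4*sqrt(3)*pi/9) * <R>_2.
Answer: -2*pi/3*e12


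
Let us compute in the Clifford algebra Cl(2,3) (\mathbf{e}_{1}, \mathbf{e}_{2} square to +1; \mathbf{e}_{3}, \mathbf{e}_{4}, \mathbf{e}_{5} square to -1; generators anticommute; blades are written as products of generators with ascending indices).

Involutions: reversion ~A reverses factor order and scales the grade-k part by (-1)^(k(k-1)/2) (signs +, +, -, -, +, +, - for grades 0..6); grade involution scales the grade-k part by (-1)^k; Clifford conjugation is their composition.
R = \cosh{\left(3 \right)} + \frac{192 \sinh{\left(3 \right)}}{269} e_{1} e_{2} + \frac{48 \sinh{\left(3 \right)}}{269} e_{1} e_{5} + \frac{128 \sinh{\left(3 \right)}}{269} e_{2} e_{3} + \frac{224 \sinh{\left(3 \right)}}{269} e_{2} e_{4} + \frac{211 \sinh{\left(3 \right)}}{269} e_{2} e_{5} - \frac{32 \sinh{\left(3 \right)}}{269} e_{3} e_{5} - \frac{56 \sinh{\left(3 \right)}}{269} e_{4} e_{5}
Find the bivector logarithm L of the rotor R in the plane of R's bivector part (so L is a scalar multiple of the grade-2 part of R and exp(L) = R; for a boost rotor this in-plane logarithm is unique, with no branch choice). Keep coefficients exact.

The scalar part of R is \cosh{\left(3 \right)}, which determines |rapidity| via cosh; the sign lives in the bivector part, and pairing them (bivector part over sinh of the rapidity = the plane) gives the unique in-plane L = rapidity * plane.
Concretely: cosh(rapidity) = \cosh{\left(3 \right)} gives rapidity = ±3, and since rapidity/sinh(rapidity) is even the sign is immaterial: L = (rapidity/sinh(rapidity)) * <R>_2 = (\frac{3}{\sinh{\left(3 \right)}}) * <R>_2.
Answer: \frac{576}{269} e_{1} e_{2} + \frac{144}{269} e_{1} e_{5} + \frac{384}{269} e_{2} e_{3} + \frac{672}{269} e_{2} e_{4} + \frac{633}{269} e_{2} e_{5} - \frac{96}{269} e_{3} e_{5} - \frac{168}{269} e_{4} e_{5}


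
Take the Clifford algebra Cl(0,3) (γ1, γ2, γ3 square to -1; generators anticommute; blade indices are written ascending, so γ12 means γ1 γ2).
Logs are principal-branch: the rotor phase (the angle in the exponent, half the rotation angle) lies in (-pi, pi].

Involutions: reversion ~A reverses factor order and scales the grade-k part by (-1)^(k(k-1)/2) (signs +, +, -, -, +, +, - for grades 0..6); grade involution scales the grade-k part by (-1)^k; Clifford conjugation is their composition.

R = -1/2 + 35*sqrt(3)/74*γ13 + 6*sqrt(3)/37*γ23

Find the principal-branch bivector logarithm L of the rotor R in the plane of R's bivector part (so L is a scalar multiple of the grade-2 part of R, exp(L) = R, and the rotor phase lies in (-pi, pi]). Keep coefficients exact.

The scalar part of R is -1/2, and that scalar determines the rotor phase on the principal branch; recovering the unit plane as bivector-part over sine of the phase gives L = phase * plane.
Concretely: cos(phase) = -1/2 gives phase = ±2*pi/3, and since phase/sin(phase) is even the sign is immaterial: L = (phase/sin(phase)) * <R>_2 = (4*sqrt(3)*pi/9) * <R>_2.
Answer: 70*pi/111*γ13 + 8*pi/37*γ23


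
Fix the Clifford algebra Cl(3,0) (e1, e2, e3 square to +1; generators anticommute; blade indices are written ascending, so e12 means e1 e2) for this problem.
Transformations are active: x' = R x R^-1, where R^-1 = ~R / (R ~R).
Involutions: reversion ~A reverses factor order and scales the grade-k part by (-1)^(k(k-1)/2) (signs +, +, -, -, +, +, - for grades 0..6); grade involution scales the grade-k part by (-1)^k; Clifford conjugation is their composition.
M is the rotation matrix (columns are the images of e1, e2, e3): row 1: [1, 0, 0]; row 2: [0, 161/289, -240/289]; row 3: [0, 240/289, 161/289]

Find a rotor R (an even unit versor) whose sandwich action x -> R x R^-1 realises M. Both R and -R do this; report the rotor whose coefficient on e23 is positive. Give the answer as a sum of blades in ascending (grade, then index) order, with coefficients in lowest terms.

Method: write R = a + b12*e12 + b13*e13 + b23*e23 with a^2 + b12^2 + b13^2 + b23^2 = 1 (so R^-1 = ~R). Expanding the columns R e_j ~R gives tr M = 4a^2 - 1 and, from the antisymmetric part, M21 - M12 = -4a*b12, M13 - M31 = 4a*b13, M32 - M23 = -4a*b23.
Here tr M = 611/289, so a^2 = (1 + tr M)/4 = 225/289 and a = ±15/17. Taking a = 15/17: M21 - M12 = 0, M13 - M31 = 0, M32 - M23 = 480/289, giving b12 = 0, b13 = 0, b23 = -8/17, i.e. R = 15/17 - 8/17*e23.
Its e23 coefficient is negative, so report the other preimage -R.
Answer: -15/17 + 8/17*e23. Sheet selection: the two-to-one cover makes ±R indistinguishable at the matrix level (trace 611/289), so uniqueness comes from the required sign on e23.


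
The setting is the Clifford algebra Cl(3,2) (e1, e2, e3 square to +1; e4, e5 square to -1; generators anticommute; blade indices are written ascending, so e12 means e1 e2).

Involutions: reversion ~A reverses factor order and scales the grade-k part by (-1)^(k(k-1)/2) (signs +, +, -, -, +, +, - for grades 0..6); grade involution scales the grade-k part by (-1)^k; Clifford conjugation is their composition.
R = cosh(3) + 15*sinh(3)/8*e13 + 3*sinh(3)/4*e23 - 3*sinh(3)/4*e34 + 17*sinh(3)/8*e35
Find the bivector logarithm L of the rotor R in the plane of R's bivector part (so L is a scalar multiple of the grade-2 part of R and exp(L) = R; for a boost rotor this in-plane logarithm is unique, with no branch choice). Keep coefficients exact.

The scalar part of R is cosh(3), which fixes the rapidity magnitude through cosh (cosh is even, so it cannot fix the sign — the bivector part carries that); dividing the bivector part by sinh of the rapidity gives the plane, and L = rapidity * plane, where the joint sign ambiguity of (rapidity, plane) cancels in the product.
Concretely: cosh(rapidity) = cosh(3) gives rapidity = ±3, and since rapidity/sinh(rapidity) is even the sign is immaterial: L = (rapidity/sinh(rapidity)) * <R>_2 = (3/sinh(3)) * <R>_2.
Answer: 45/8*e13 + 9/4*e23 - 9/4*e34 + 51/8*e35


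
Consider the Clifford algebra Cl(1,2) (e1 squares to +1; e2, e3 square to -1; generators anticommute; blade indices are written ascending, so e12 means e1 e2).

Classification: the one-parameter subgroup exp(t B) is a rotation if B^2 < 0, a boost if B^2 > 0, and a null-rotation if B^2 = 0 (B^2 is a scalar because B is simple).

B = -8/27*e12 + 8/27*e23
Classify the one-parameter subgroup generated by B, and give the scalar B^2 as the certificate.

B^2 term by term: the squares give (-8/27)^2*(e12)^2 + (8/27)^2*(e23)^2 = 64/729*(+1) + 64/729*(-1) = 0 (each basis 2-blade squares to minus the product of its generators' squares); cross terms between blades sharing an index anticommute and cancel. So B^2 = 0.
Answer: null-rotation, certificate B^2 = 0. Because 0 is invariant under every versor sandwich, the classification follows from its sign alone.


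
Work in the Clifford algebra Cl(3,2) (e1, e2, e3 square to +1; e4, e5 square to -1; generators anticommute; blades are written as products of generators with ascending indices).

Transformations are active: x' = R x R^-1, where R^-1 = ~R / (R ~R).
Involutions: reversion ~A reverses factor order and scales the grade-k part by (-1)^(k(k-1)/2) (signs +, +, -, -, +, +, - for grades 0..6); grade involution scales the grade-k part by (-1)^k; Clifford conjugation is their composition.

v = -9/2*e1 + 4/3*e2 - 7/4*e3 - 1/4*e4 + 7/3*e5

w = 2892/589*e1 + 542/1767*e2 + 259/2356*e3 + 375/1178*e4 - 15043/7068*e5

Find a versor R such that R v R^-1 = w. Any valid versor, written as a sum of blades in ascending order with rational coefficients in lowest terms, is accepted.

Here q(v) = q(w) = 235/12; the classical choice R = v + w = 483/1178*e1 + 966/589*e2 - 966/589*e3 + 161/2356*e4 + 483/2356*e5 then realises v -> w under the sandwich.
Answer: 483/1178*e1 + 966/589*e2 - 966/589*e3 + 161/2356*e4 + 483/2356*e5


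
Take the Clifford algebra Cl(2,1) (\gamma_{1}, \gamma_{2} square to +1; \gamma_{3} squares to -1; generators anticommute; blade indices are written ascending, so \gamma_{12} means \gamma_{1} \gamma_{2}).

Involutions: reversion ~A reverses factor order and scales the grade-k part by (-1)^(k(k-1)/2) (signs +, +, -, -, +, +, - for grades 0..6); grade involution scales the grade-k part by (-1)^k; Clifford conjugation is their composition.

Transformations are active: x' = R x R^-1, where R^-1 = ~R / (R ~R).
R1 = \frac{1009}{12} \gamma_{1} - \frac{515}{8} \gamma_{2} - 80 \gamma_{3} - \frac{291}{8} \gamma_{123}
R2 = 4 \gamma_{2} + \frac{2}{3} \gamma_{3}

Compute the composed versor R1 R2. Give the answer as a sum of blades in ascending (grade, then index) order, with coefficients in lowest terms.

Distribute over the terms of R2 (each basis-blade product reordered to ascending indices, repeated generators contracted through their squares):
R1 (4 \gamma_{2}) = -\frac{515}{2} + \frac{1009}{3} \gamma_{12} + \frac{291}{2} \gamma_{13} + 320 \gamma_{23}
R1 (\frac{2}{3} \gamma_{3}) = \frac{160}{3} + \frac{97}{4} \gamma_{12} + \frac{1009}{18} \gamma_{13} - \frac{515}{12} \gamma_{23}
Summing the partial products and collecting blades:
Answer: -\frac{1225}{6} + \frac{4327}{12} \gamma_{12} + \frac{1814}{9} \gamma_{13} + \frac{3325}{12} \gamma_{23}


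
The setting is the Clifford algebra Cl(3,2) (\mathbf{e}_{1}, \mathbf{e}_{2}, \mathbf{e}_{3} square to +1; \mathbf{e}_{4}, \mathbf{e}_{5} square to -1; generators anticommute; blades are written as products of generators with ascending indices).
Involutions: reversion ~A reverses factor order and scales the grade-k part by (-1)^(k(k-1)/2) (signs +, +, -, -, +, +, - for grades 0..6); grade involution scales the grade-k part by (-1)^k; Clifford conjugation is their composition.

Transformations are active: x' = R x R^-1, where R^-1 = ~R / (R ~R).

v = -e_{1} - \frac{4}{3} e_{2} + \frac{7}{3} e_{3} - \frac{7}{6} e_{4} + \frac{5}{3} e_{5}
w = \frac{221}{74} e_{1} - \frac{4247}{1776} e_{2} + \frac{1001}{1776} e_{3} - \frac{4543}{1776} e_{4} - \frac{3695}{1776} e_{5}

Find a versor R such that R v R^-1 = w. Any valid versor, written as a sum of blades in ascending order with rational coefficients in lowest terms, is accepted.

Take R = v + w = \frac{147}{74} e_{1} - \frac{2205}{592} e_{2} + \frac{1715}{592} e_{3} - \frac{2205}{592} e_{4} - \frac{245}{592} e_{5}. Because q(v) = q(w) = \frac{49}{12}, conjugation by R sends v exactly to w.
Answer: \frac{147}{74} e_{1} - \frac{2205}{592} e_{2} + \frac{1715}{592} e_{3} - \frac{2205}{592} e_{4} - \frac{245}{592} e_{5}


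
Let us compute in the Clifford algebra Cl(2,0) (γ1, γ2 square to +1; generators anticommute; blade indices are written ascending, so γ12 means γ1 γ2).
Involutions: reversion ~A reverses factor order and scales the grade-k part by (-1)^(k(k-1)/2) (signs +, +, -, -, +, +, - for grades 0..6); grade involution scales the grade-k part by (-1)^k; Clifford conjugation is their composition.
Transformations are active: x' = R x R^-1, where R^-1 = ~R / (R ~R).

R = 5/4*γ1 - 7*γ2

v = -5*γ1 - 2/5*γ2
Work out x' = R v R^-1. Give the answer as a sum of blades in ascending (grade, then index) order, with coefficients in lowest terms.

~R = 5/4*γ1 - 7*γ2, and R ~R = 809/16, so R^-1 = ~R / (809/16).
R v = -69/20 - 71/2*γ12
Answer: 3907/809*γ1 + 5482/4045*γ2


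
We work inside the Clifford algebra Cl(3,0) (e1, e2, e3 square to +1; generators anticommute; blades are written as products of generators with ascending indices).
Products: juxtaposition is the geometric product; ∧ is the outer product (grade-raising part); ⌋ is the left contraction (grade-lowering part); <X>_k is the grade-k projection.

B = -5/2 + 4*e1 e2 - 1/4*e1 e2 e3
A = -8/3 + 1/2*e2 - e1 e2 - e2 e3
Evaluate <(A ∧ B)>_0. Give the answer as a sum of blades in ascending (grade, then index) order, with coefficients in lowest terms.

step 1: 20/3 - 5/4*e2 - 49/6*e1 e2 + 5/2*e2 e3 + 2/3*e1 e2 e3
step 2: 20/3
Answer: 20/3


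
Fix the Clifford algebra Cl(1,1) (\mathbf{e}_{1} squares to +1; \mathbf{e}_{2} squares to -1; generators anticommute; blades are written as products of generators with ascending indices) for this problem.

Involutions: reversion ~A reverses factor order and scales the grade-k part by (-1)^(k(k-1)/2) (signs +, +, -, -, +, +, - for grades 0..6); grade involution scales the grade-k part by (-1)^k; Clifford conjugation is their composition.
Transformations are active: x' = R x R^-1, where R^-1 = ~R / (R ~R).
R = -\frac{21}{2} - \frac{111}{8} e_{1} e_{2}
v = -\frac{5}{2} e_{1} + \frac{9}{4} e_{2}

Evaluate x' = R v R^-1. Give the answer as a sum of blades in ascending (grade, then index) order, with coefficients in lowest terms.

~R = -\frac{21}{2} + \frac{111}{8} e_{1} e_{2}, and R ~R = -\frac{5265}{64}, so R^-1 = ~R / (-\frac{5265}{64}).
R v = \frac{1839}{32} e_{1} - \frac{933}{16} e_{2}
Answer: \frac{20089}{1170} e_{1} - \frac{40097}{2340} e_{2}


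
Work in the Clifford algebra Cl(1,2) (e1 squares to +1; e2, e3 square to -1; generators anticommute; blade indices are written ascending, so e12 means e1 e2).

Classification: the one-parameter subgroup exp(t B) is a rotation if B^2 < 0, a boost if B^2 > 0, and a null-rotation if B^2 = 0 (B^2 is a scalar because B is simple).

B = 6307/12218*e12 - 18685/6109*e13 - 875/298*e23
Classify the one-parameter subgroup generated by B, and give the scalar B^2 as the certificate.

B^2 term by term: the squares give (6307/12218)^2*(e12)^2 + (-18685/6109)^2*(e13)^2 + (-875/298)^2*(e23)^2 = 39778249/149279524*(+1) + 349129225/37319881*(+1) + 765625/88804*(-1) = 1 (each basis 2-blade squares to minus the product of its generators' squares); cross terms between blades sharing an index anticommute and cancel. So B^2 = 1.
Answer: boost, certificate B^2 = 1. The scalar 1 is the complete invariant here: its sign names the subgroup type.


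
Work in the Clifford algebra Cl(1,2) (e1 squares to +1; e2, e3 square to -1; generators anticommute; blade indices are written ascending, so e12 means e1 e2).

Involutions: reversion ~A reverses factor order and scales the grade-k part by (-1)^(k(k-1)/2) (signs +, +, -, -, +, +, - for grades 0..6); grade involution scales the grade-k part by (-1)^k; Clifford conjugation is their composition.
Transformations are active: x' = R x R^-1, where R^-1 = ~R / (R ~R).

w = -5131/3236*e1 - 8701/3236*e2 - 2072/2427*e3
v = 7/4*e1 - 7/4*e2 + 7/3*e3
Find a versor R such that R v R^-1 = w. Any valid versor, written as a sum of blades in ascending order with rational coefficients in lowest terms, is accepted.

Key observation: q(v) = q(w) = -49/9 (sandwiches preserve the norm), so R = v + w = 133/809*e1 - 3591/809*e2 + 1197/809*e3 works whenever it is invertible — the component of v along it is kept and (v - w)/2 reverses, sending v to w.
Answer: 133/809*e1 - 3591/809*e2 + 1197/809*e3


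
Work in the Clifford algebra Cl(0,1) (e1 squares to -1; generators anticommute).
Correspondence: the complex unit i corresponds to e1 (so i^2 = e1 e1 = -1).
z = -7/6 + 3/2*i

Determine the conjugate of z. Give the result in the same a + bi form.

In blades: z = -7/6 + 3/2*e1.
Conjugation here is Clifford conjugation: the scalar is fixed and the grade-1 and grade-2 blades all flip sign, giving -7/6 - 3/2*e1; translating back:
Answer: -7/6 - 3/2*i


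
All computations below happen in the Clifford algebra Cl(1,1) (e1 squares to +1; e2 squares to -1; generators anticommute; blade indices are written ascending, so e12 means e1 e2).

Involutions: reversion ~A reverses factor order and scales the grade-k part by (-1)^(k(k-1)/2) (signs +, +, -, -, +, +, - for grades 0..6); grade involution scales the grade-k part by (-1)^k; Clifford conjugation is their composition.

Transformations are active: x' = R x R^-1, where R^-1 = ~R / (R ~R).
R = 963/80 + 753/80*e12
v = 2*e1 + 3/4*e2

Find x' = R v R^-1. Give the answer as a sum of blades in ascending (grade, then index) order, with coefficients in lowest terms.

~R = 963/80 - 753/80*e12, and R ~R = 9009/160, so R^-1 = ~R / (9009/160).
R v = 1089/64*e1 - 627/64*e2
Answer: 7681/1456*e1 - 7191/1456*e2


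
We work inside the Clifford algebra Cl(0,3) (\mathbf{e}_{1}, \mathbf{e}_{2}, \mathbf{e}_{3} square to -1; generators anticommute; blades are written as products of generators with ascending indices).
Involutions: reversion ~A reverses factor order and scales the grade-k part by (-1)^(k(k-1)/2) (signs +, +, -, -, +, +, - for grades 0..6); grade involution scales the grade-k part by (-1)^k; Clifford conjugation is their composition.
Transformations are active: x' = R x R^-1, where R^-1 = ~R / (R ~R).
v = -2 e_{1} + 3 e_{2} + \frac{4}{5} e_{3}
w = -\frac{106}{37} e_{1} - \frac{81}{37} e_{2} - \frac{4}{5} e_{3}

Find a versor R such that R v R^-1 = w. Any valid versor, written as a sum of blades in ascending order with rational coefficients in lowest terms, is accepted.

Equal squares first: v^2 = w^2 = -\frac{341}{25}. Then v + w = -\frac{180}{37} e_{1} + \frac{30}{37} e_{2} is a versor taking v to w, provided it is invertible.
Answer: -\frac{180}{37} e_{1} + \frac{30}{37} e_{2}


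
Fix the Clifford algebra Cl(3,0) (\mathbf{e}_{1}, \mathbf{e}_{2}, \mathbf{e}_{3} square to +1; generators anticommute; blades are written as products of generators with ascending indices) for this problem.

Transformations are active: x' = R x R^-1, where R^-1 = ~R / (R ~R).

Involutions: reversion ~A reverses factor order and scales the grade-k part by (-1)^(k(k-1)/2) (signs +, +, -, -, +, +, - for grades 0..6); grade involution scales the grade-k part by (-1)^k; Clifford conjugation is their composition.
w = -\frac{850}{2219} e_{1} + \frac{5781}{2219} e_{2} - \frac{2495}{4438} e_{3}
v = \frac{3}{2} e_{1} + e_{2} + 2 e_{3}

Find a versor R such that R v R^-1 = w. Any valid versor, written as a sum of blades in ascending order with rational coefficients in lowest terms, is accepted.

Since q(v) = q(w) = \frac{29}{4}, the sum R = v + w = \frac{4957}{4438} e_{1} + \frac{8000}{2219} e_{2} + \frac{6381}{4438} e_{3} does the job whenever invertible.
Answer: \frac{4957}{4438} e_{1} + \frac{8000}{2219} e_{2} + \frac{6381}{4438} e_{3}


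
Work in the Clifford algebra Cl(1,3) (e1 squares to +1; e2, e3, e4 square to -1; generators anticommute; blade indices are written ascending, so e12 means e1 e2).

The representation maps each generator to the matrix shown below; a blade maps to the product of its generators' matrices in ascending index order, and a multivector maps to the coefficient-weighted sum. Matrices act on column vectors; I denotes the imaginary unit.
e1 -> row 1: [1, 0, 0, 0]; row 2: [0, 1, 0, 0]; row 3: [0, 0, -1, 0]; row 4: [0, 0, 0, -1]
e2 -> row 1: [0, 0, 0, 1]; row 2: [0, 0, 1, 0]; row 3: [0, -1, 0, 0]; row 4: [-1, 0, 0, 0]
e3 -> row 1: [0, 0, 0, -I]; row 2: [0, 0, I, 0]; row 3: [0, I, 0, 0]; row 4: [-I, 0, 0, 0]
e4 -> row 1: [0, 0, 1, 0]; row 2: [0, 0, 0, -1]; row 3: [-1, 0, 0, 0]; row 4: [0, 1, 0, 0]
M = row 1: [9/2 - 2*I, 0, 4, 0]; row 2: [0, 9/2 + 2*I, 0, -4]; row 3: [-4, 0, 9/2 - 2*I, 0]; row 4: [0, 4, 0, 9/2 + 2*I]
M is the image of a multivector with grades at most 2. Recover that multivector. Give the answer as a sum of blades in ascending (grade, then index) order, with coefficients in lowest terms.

Method: the blade images are trace-orthogonal — tr(rho(e_A) rho(e_B)^-1) = 4 if A = B and 0 otherwise — and rho(e_A)^-1 = (e_A)^2 * rho(e_A) with (e_A)^2 = +1 or -1, so the coefficient of e_A in the preimage is (e_A)^2 * tr(M rho(e_A))/4.
Nonzero projections over blades of grade <= 2: 1: (1)^2 = +1, tr(M 1) = 18, coefficient 9/2; e4: (e4)^2 = -1, tr(M rho(e4)) = -16, coefficient 4; e23: (e23)^2 = -1, tr(M rho(e23)) = -8, coefficient 2. Every other blade of grade <= 2 projects to 0.
Answer: 9/2 + 4*e4 + 2*e23


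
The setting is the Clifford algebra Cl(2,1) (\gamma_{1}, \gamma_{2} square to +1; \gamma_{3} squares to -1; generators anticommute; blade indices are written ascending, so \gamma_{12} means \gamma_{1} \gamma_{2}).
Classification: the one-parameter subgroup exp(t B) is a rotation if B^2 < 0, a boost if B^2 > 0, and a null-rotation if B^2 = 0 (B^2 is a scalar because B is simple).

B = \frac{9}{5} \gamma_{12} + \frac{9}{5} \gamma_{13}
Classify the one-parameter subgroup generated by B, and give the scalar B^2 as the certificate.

B^2 term by term: the squares give (\frac{9}{5})^2*(\gamma_{12})^2 + (\frac{9}{5})^2*(\gamma_{13})^2 = \frac{81}{25}*(-1) + \frac{81}{25}*(+1) = 0 (each basis 2-blade squares to minus the product of its generators' squares); cross terms between blades sharing an index anticommute and cancel. So B^2 = 0.
Answer: null-rotation, certificate B^2 = 0. The invariant at work: B^2 = 0 is unchanged by conjugation, hence its sign classifies the subgroup whatever basis B is written in.


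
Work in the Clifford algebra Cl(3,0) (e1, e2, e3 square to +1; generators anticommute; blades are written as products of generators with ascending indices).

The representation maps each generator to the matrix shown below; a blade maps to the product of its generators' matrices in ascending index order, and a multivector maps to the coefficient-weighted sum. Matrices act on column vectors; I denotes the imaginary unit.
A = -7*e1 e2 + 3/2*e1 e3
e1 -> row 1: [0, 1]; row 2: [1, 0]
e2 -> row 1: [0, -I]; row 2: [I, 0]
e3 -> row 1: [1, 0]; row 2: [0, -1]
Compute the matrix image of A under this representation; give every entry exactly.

Bivector images (products of the table entries): rho(e1 e2) = rho(e1)rho(e2) = row 1: [I, 0]; row 2: [0, -I]; rho(e1 e3) = rho(e1)rho(e3) = row 1: [0, -1]; row 2: [1, 0].
M = (-7)*rho(e1 e2) + (3/2)*rho(e1 e3), summed entrywise:
Answer: row 1: [-7*I, -3/2]; row 2: [3/2, 7*I]


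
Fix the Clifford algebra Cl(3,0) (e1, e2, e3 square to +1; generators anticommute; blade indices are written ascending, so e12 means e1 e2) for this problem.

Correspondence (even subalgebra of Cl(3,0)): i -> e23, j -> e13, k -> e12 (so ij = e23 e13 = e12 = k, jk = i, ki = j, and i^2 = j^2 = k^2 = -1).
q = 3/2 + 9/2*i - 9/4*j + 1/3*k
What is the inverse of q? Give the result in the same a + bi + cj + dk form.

In blades: q = 3/2 + 1/3*e12 - 9/4*e13 + 9/2*e23.
With qbar = 3/2 - 1/3*e12 + 9/4*e13 - 9/2*e23 (scalar fixed, mapped units negated), q qbar = 3985/144 (the sum of squared coefficients), so q^-1 = qbar / (3985/144) = 216/3985 - 48/3985*e12 + 324/3985*e13 - 648/3985*e23; translating back:
Answer: 216/3985 - 648/3985*i + 324/3985*j - 48/3985*k


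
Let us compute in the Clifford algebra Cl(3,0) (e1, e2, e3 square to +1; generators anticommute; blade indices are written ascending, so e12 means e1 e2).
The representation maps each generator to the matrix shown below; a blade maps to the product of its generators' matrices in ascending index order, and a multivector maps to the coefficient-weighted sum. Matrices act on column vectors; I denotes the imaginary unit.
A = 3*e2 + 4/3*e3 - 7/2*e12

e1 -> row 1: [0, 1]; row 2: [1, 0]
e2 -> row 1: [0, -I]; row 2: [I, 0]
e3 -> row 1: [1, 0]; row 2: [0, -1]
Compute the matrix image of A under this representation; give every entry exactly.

Bivector images (products of the table entries): rho(e12) = rho(e1)rho(e2) = row 1: [I, 0]; row 2: [0, -I].
M = (3)*rho(e2) + (4/3)*rho(e3) + (-7/2)*rho(e12), summed entrywise:
Answer: row 1: [4/3 - 7*I/2, -3*I]; row 2: [3*I, -4/3 + 7*I/2]


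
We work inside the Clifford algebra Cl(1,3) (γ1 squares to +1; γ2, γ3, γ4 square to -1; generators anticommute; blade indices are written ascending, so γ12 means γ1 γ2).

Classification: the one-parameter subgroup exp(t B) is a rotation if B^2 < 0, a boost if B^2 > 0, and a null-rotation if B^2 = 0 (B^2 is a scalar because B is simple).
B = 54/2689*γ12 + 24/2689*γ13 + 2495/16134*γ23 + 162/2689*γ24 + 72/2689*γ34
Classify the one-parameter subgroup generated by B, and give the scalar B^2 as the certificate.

B^2 term by term: the squares give (54/2689)^2*(γ12)^2 + (24/2689)^2*(γ13)^2 + (2495/16134)^2*(γ23)^2 + (162/2689)^2*(γ24)^2 + (72/2689)^2*(γ34)^2 = 2916/7230721*(+1) + 576/7230721*(+1) + 6225025/260305956*(-1) + 26244/7230721*(-1) + 5184/7230721*(-1) = -1/36 (each basis 2-blade squares to minus the product of its generators' squares); cross terms between blades sharing an index anticommute and cancel; the commuting (index-disjoint) pairs give grade-4 terms 2*c*c'*(blade product), which cancel blade by blade — γ1234: 7776/7230721 - 7776/7230721 = 0 — confirming B is simple. So B^2 = -1/36.
Answer: rotation, certificate B^2 = -1/36. The invariant at work: B^2 = -1/36 is unchanged by conjugation, hence its sign classifies the subgroup whatever basis B is written in.


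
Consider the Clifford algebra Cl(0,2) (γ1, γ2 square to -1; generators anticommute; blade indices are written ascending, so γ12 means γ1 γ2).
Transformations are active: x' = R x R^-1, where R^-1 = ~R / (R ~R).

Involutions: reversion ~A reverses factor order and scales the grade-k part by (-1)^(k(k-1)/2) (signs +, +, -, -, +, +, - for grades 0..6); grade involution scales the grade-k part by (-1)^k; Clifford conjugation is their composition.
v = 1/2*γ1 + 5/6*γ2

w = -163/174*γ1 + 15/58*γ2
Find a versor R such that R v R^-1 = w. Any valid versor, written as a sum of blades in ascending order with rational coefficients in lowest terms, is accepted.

Since q(v) = q(w) = -17/18, the sum R = v + w = -38/87*γ1 + 95/87*γ2 does the job whenever invertible.
Answer: -38/87*γ1 + 95/87*γ2


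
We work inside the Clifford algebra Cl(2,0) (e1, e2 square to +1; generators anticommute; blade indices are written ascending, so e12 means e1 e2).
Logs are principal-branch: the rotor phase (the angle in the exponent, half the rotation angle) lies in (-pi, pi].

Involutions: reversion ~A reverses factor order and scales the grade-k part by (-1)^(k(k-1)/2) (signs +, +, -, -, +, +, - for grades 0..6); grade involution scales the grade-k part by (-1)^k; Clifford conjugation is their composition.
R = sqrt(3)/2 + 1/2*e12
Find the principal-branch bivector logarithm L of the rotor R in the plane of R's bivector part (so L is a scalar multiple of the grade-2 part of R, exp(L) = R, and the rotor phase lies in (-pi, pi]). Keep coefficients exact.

The scalar part of R is sqrt(3)/2, and that scalar determines the rotor phase on the principal branch; recovering the unit plane as bivector-part over sine of the phase gives L = phase * plane.
Concretely: cos(phase) = sqrt(3)/2 gives phase = ±pi/6, and since phase/sin(phase) is even the sign is immaterial: L = (phase/sin(phase)) * <R>_2 = (pi/3) * <R>_2.
Answer: pi/6*e12


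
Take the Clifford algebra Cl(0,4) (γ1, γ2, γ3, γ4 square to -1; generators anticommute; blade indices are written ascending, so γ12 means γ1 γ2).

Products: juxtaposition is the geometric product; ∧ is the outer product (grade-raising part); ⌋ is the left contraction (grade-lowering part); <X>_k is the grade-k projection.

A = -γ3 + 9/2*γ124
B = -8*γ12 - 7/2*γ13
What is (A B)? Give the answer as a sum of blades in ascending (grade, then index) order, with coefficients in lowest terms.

step 1: 7/2*γ1 + 36*γ4 + 8*γ123 - 63/4*γ234
Answer: 7/2*γ1 + 36*γ4 + 8*γ123 - 63/4*γ234


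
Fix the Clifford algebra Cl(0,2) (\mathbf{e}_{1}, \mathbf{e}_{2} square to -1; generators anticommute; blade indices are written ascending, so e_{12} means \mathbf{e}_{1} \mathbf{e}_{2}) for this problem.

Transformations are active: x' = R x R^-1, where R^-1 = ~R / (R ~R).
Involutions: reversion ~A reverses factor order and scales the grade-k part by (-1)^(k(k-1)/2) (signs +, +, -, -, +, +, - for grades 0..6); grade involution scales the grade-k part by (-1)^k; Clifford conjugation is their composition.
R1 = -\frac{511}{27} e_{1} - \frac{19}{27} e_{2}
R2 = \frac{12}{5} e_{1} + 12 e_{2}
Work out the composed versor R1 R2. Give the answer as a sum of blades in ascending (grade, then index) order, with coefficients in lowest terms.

Distribute over the terms of R1 (each basis-blade product reordered to ascending indices, repeated generators contracted through their squares):
(-\frac{511}{27} e_{1}) R2 = \frac{2044}{45} - \frac{2044}{9} e_{12}
(-\frac{19}{27} e_{2}) R2 = \frac{76}{9} + \frac{76}{45} e_{12}
Summing the partial products and collecting blades:
Answer: \frac{808}{15} - \frac{10144}{45} e_{12}


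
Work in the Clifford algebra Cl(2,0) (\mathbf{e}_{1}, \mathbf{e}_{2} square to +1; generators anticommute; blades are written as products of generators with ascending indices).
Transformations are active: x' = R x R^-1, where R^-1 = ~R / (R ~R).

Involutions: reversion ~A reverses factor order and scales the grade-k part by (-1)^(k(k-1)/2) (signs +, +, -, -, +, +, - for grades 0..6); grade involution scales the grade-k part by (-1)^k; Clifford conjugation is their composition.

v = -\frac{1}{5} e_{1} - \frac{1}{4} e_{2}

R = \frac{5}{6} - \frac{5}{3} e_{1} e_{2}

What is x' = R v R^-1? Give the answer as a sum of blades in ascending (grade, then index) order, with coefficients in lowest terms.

~R = \frac{5}{6} + \frac{5}{3} e_{1} e_{2}, and R ~R = \frac{125}{36}, so R^-1 = ~R / (\frac{125}{36}).
R v = \frac{1}{4} e_{1} - \frac{13}{24} e_{2}
Answer: \frac{8}{25} e_{1} - \frac{1}{100} e_{2}


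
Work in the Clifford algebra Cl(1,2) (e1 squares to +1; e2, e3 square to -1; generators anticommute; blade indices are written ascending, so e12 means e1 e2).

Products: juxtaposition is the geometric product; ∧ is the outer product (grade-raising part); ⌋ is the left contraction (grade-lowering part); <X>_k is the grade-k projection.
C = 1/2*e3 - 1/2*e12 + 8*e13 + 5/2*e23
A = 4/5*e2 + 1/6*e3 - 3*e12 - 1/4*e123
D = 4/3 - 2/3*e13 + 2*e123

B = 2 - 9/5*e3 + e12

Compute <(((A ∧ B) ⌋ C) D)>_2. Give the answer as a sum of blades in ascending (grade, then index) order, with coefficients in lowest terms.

step 1: 8/5*e2 + 1/3*e3 - 6*e12 - 36/25*e23 + 76/15*e123
step 2: 193/30 + 28/15*e1 + 5/6*e2 - 4*e3
step 3: 386/45 + 232/45*e1 + 10/9*e2 - 296/45*e3 + 8*e12 - 118/45*e13 + 56/15*e23 + 604/45*e123
step 4: 8*e12 - 118/45*e13 + 56/15*e23
Answer: 8*e12 - 118/45*e13 + 56/15*e23


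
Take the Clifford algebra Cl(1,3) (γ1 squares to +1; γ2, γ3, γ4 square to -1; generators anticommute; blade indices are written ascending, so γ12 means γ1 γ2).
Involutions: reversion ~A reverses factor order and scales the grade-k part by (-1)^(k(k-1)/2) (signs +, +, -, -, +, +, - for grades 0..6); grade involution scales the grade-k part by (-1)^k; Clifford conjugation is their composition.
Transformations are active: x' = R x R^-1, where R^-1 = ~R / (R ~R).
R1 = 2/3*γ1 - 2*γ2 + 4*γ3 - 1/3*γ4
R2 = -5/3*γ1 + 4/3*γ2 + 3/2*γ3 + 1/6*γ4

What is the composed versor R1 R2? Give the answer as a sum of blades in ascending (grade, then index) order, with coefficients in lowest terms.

Distribute over the terms of R1 (each basis-blade product reordered to ascending indices, repeated generators contracted through their squares):
(2/3*γ1) R2 = -10/9 + 8/9*γ12 + γ13 + 1/9*γ14
(-2*γ2) R2 = 8/3 - 10/3*γ12 - 3*γ23 - 1/3*γ24
(4*γ3) R2 = -6 + 20/3*γ13 - 16/3*γ23 + 2/3*γ34
(-1/3*γ4) R2 = 1/18 - 5/9*γ14 + 4/9*γ24 + 1/2*γ34
Summing the partial products and collecting blades:
Answer: -79/18 - 22/9*γ12 + 23/3*γ13 - 4/9*γ14 - 25/3*γ23 + 1/9*γ24 + 7/6*γ34


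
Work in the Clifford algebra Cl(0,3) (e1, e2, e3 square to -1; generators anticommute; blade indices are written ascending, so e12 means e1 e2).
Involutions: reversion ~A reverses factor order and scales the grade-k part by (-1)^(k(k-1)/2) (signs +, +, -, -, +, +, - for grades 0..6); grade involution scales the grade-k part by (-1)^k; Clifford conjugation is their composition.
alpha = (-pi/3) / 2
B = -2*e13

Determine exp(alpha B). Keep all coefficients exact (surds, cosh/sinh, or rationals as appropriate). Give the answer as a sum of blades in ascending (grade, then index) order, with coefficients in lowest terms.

B^2 = (-2)^2*(e13)^2 = 4*(-1) = -4 (a basis 2-blade squares to minus the product of its generators' squares).
B^2 = -4 — a negative square means the series sums to a rotation: l = 2, alpha*l = -pi/3, so exp(alpha B) = cos(-pi/3) + (sin(-pi/3)/2)*B = 1/2 + (-sqrt(3)/4)*B.
Answer: 1/2 + sqrt(3)/2*e13


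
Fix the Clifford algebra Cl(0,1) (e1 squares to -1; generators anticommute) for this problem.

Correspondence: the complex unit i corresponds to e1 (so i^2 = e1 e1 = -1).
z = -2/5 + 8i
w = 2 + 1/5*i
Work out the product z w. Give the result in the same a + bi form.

In blades: z = -2/5 + 8*e1, w = 2 + 1/5*e1.
Distribute z over w term by term (generator squares from the signature, products reordered to ascending indices): (-2/5)*w = -4/5 - 2/25*e1; (8*e1)*w = -8/5 + 16*e1.
Sum: -12/5 + 398/25*e1; translating back through the correspondence:
Answer: -12/5 + 398/25*i


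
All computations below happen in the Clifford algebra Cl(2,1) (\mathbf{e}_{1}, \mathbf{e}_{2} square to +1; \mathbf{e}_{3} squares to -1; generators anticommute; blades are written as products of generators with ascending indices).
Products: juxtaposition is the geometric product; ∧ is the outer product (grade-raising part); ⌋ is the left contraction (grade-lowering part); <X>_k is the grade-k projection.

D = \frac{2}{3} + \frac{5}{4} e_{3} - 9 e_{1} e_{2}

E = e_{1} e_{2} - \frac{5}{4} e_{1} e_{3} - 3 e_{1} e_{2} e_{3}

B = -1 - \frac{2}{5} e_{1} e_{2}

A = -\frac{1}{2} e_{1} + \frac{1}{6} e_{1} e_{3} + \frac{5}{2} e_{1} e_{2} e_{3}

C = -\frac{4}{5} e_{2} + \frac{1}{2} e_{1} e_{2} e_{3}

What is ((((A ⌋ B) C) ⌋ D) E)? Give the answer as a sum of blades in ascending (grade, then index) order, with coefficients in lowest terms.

step 1: \frac{1}{5} e_{2}
step 2: -\frac{4}{25} - \frac{1}{10} e_{1} e_{3}
step 3: -\frac{8}{75} - \frac{1}{5} e_{3} + \frac{36}{25} e_{1} e_{2}
step 4: -\frac{36}{25} + \frac{1}{4} e_{1} + \frac{108}{25} e_{3} - \frac{53}{75} e_{1} e_{2} + \frac{2}{15} e_{1} e_{3} + \frac{9}{5} e_{2} e_{3} + \frac{3}{25} e_{1} e_{2} e_{3}
Answer: -\frac{36}{25} + \frac{1}{4} e_{1} + \frac{108}{25} e_{3} - \frac{53}{75} e_{1} e_{2} + \frac{2}{15} e_{1} e_{3} + \frac{9}{5} e_{2} e_{3} + \frac{3}{25} e_{1} e_{2} e_{3}


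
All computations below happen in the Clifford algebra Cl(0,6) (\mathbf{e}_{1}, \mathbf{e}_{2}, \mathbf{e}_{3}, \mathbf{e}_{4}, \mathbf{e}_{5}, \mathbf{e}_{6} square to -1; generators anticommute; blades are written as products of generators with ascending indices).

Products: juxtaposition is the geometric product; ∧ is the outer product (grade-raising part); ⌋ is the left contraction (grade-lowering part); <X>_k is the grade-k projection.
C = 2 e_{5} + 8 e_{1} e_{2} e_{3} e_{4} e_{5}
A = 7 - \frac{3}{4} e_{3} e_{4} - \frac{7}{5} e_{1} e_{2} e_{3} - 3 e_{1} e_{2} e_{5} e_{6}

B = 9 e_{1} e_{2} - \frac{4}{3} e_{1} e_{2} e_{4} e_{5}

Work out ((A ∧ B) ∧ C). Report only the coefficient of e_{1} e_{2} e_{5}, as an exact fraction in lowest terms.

step 1: 63 e_{1} e_{2} - \frac{27}{4} e_{1} e_{2} e_{3} e_{4} - \frac{28}{3} e_{1} e_{2} e_{4} e_{5}
step 2: 126 e_{1} e_{2} e_{5} - \frac{27}{2} e_{1} e_{2} e_{3} e_{4} e_{5}
Answer: 126


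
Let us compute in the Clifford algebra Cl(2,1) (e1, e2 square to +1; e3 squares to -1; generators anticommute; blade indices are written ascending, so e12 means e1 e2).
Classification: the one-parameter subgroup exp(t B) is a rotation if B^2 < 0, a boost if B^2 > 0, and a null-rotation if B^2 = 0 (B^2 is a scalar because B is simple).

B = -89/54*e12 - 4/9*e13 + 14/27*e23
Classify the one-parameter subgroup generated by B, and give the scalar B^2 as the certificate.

B^2 term by term: the squares give (-89/54)^2*(e12)^2 + (-4/9)^2*(e13)^2 + (14/27)^2*(e23)^2 = 7921/2916*(-1) + 16/81*(+1) + 196/729*(+1) = -9/4 (each basis 2-blade squares to minus the product of its generators' squares); cross terms between blades sharing an index anticommute and cancel. So B^2 = -9/4.
Answer: rotation, certificate B^2 = -9/4. Key observation: B^2 = -9/4 is a conjugation invariant, so its sign decides the class regardless of the surface form of B.


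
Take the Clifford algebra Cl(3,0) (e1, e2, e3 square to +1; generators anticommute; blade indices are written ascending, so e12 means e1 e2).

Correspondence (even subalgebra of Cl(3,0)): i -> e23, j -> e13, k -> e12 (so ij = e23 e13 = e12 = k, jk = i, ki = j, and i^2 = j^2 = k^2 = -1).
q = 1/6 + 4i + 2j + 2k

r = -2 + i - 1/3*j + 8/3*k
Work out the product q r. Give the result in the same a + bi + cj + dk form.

In blades: q = 1/6 + 2*e12 + 2*e13 + 4*e23, r = -2 + 8/3*e12 - 1/3*e13 + e23.
Distribute q over r term by term (generator squares from the signature, products reordered to ascending indices): (1/6)*r = -1/3 + 4/9*e12 - 1/18*e13 + 1/6*e23; (2*e12)*r = -16/3 - 4*e12 + 2*e13 + 2/3*e23; (2*e13)*r = 2/3 - 2*e12 - 4*e13 + 16/3*e23; (4*e23)*r = -4 - 4/3*e12 - 32/3*e13 - 8*e23.
Sum: -9 - 62/9*e12 - 229/18*e13 - 11/6*e23; translating back through the correspondence:
Answer: -9 - 11/6*i - 229/18*j - 62/9*k


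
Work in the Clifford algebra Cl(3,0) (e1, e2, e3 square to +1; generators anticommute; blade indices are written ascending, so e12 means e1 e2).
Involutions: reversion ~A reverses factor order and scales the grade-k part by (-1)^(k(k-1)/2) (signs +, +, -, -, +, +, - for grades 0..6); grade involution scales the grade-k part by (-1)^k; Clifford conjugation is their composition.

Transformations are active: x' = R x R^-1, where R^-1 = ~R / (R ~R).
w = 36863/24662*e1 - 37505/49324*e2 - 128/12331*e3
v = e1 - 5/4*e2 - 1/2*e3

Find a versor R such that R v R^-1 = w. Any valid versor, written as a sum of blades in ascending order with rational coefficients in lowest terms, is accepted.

R = v + w = 61525/24662*e1 - 24790/12331*e2 - 12587/24662*e3 works: the equal norms (45/16) guarantee its sandwich swaps v into w.
Answer: 61525/24662*e1 - 24790/12331*e2 - 12587/24662*e3


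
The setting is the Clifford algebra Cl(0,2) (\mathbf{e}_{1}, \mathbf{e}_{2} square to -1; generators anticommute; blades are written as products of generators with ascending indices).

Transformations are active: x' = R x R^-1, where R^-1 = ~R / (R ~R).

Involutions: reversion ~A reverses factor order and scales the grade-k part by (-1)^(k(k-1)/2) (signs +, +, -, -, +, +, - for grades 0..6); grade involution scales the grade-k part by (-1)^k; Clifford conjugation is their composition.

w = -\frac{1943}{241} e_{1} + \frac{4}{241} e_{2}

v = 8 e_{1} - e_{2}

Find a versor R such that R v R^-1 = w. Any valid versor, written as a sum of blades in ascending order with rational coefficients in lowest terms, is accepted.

The midline construction: v and w both square to -65, so reflecting in their sum -\frac{15}{241} e_{1} - \frac{237}{241} e_{2} exchanges them.
Answer: -\frac{15}{241} e_{1} - \frac{237}{241} e_{2}


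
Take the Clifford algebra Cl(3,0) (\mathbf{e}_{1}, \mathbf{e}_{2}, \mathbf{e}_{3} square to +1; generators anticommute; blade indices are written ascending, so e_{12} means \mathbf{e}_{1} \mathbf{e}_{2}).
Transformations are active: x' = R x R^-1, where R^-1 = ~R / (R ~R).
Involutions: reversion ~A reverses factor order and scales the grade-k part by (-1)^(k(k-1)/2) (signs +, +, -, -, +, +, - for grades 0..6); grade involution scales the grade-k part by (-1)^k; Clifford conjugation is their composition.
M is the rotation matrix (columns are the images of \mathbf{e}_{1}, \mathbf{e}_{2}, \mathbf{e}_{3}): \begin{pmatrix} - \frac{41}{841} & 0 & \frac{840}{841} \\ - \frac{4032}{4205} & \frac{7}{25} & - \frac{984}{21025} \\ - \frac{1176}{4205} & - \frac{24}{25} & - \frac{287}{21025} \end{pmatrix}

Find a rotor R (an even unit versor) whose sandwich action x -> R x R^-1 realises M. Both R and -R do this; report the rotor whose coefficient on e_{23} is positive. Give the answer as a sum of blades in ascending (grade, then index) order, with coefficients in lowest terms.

Method: write R = a + b12*e_{12} + b13*e_{13} + b23*e_{23} with a^2 + b12^2 + b13^2 + b23^2 = 1 (so R^-1 = ~R). Expanding the columns R e_j ~R gives tr M = 4a^2 - 1 and, from the antisymmetric part, M21 - M12 = -4a*b12, M13 - M31 = 4a*b13, M32 - M23 = -4a*b23.
Here tr M = \frac{183}{841}, so a^2 = (1 + tr M)/4 = \frac{256}{841} and a = ±\frac{16}{29}. Taking a = \frac{16}{29}: M21 - M12 = -\frac{4032}{4205}, M13 - M31 = \frac{5376}{4205}, M32 - M23 = -\frac{768}{841}, giving b12 = \frac{63}{145}, b13 = \frac{84}{145}, b23 = \frac{12}{29}, i.e. R = \frac{16}{29} + \frac{63}{145} e_{12} + \frac{84}{145} e_{13} + \frac{12}{29} e_{23}.
Its e_{23} coefficient is already positive.
Answer: \frac{16}{29} + \frac{63}{145} e_{12} + \frac{84}{145} e_{13} + \frac{12}{29} e_{23}. Note: both R and -R realise this M (trace \frac{183}{841}); the covering map identifies them, and the e_{23}-coefficient sign is the tie-breaker.
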